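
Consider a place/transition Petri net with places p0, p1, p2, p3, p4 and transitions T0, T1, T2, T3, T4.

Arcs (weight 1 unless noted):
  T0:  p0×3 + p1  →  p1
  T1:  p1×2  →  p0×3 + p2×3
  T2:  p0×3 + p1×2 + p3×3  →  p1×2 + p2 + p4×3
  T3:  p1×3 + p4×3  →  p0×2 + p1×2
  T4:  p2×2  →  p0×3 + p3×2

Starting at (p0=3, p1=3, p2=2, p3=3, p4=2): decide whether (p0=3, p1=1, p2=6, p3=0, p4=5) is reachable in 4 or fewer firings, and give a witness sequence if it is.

step 1: fire T2:  (p0=3, p1=3, p2=2, p3=3, p4=2) → (p0=0, p1=3, p2=3, p3=0, p4=5)
step 2: fire T1:  (p0=0, p1=3, p2=3, p3=0, p4=5) → (p0=3, p1=1, p2=6, p3=0, p4=5)

YES — reachable via ⟨T2, T1⟩ (2 firings)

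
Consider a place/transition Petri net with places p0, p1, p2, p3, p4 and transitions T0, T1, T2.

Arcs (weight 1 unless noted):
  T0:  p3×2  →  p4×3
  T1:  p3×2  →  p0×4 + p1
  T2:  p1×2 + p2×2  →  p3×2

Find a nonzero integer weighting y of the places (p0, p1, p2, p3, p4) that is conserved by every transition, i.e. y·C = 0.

y = (p0:1, p1:-4, p2:4, p3:0, p4:0)

Incidence matrix C (rows=places, cols=transitions):
       T0   T1   T2
   p0   0    4    0
   p1   0    1   -2
   p2   0    0   -2
   p3  -2   -2    2
   p4   3    0    0

Candidate y = [1, -4, 4, 0, 0]; check y·C column-wise:
  col T0: 1·0 + -4·0 + 4·0 + 0·-2 + 0·3 = 0
  col T1: 1·4 + -4·1 + 4·0 + 0·-2 = 0
  col T2: 1·0 + -4·-2 + 4·-2 + 0·2 = 0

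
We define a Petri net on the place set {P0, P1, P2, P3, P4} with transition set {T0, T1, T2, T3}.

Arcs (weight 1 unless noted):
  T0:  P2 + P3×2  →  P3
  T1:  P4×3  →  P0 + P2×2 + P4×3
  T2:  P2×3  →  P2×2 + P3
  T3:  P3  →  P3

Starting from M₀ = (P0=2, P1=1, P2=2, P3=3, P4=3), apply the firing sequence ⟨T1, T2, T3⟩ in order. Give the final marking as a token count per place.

(P0=3, P1=1, P2=3, P3=4, P4=3)

step 1: fire T1:  (P0=2, P1=1, P2=2, P3=3, P4=3) → (P0=3, P1=1, P2=4, P3=3, P4=3)
step 2: fire T2:  (P0=3, P1=1, P2=4, P3=3, P4=3) → (P0=3, P1=1, P2=3, P3=4, P4=3)
step 3: fire T3:  (P0=3, P1=1, P2=3, P3=4, P4=3) → (P0=3, P1=1, P2=3, P3=4, P4=3)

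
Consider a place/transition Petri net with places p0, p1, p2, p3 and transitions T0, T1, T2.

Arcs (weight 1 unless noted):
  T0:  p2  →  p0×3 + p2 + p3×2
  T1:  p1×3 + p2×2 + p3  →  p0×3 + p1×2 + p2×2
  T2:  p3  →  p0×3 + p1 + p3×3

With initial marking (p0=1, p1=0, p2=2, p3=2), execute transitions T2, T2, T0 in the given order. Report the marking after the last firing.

step 1: fire T2:  (p0=1, p1=0, p2=2, p3=2) → (p0=4, p1=1, p2=2, p3=4)
step 2: fire T2:  (p0=4, p1=1, p2=2, p3=4) → (p0=7, p1=2, p2=2, p3=6)
step 3: fire T0:  (p0=7, p1=2, p2=2, p3=6) → (p0=10, p1=2, p2=2, p3=8)

(p0=10, p1=2, p2=2, p3=8)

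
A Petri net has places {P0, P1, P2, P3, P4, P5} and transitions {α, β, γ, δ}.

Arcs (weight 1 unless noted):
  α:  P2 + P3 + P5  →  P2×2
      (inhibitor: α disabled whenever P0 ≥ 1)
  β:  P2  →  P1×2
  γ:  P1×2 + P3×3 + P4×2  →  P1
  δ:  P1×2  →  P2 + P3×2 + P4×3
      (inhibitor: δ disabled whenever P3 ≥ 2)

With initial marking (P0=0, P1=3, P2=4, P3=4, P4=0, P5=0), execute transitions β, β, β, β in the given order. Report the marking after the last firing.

(P0=0, P1=11, P2=0, P3=4, P4=0, P5=0)

step 1: fire β:  (P0=0, P1=3, P2=4, P3=4, P4=0, P5=0) → (P0=0, P1=5, P2=3, P3=4, P4=0, P5=0)
step 2: fire β:  (P0=0, P1=5, P2=3, P3=4, P4=0, P5=0) → (P0=0, P1=7, P2=2, P3=4, P4=0, P5=0)
step 3: fire β:  (P0=0, P1=7, P2=2, P3=4, P4=0, P5=0) → (P0=0, P1=9, P2=1, P3=4, P4=0, P5=0)
step 4: fire β:  (P0=0, P1=9, P2=1, P3=4, P4=0, P5=0) → (P0=0, P1=11, P2=0, P3=4, P4=0, P5=0)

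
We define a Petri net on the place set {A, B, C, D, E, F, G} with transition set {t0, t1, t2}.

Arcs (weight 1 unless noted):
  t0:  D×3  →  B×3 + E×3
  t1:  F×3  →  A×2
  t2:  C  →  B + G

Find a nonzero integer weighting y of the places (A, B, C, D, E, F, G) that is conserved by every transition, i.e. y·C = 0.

Incidence matrix C (rows=places, cols=transitions):
       t0   t1   t2
    A   0    2    0
    B   3    0    1
    C   0    0   -1
    D  -3    0    0
    E   3    0    0
    F   0   -3    0
    G   0    0    1

Candidate y = [0, 1, 1, 1, 0, 0, 0]; check y·C column-wise:
  col t0: 1·3 + 1·0 + 1·-3 + 0·3 = 0
  col t1: 0·2 + 1·0 + 1·0 + 1·0 + 0·-3 = 0
  col t2: 1·1 + 1·-1 + 1·0 + 0·1 = 0

y = (A:0, B:1, C:1, D:1, E:0, F:0, G:0)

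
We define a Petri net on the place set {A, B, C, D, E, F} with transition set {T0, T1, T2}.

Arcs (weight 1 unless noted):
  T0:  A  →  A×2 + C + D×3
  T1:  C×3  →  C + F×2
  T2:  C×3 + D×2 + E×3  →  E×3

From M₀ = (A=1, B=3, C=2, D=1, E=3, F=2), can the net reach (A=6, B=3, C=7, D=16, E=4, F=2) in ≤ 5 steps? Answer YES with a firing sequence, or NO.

depth 0: 1 marking
depth 1: 2 markings reached so far
depth 2: 5 markings reached so far
depth 3: 8 markings reached so far
depth 4: 11 markings reached so far
depth 5: 16 markings reached so far
target is not among the 16 markings reachable within 5 steps

NO — not reachable within 5 firings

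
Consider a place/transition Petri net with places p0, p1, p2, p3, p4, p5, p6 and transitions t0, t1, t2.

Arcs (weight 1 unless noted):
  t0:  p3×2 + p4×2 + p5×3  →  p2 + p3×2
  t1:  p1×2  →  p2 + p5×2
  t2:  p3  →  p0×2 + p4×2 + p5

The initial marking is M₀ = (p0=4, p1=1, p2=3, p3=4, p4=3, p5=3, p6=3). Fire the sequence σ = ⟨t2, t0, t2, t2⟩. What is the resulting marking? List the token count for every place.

step 1: fire t2:  (p0=4, p1=1, p2=3, p3=4, p4=3, p5=3, p6=3) → (p0=6, p1=1, p2=3, p3=3, p4=5, p5=4, p6=3)
step 2: fire t0:  (p0=6, p1=1, p2=3, p3=3, p4=5, p5=4, p6=3) → (p0=6, p1=1, p2=4, p3=3, p4=3, p5=1, p6=3)
step 3: fire t2:  (p0=6, p1=1, p2=4, p3=3, p4=3, p5=1, p6=3) → (p0=8, p1=1, p2=4, p3=2, p4=5, p5=2, p6=3)
step 4: fire t2:  (p0=8, p1=1, p2=4, p3=2, p4=5, p5=2, p6=3) → (p0=10, p1=1, p2=4, p3=1, p4=7, p5=3, p6=3)

(p0=10, p1=1, p2=4, p3=1, p4=7, p5=3, p6=3)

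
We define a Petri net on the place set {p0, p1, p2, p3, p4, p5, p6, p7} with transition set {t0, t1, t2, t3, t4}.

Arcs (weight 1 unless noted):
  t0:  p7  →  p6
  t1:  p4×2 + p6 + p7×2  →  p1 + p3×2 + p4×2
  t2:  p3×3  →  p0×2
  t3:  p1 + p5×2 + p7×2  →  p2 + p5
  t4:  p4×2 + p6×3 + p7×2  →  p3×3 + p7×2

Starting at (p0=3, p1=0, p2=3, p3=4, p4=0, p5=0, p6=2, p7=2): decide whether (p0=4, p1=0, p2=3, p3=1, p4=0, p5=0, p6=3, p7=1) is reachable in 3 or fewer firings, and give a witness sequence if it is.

NO — not reachable within 3 firings

depth 0: 1 marking
depth 1: 3 markings reached so far
depth 2: 5 markings reached so far
depth 3: 6 markings reached so far
target is not among the 6 markings reachable within 3 steps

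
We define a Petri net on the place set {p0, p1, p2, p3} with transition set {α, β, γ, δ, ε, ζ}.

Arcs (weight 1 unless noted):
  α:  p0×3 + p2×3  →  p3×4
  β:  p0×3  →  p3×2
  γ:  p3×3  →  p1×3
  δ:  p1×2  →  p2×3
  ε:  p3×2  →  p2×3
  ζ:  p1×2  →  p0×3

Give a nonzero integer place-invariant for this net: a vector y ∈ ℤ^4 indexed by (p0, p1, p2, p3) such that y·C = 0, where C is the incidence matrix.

Incidence matrix C (rows=places, cols=transitions):
        α    β    γ    δ    ε    ζ
   p0  -3   -3    0    0    0    3
   p1   0    0    3   -2    0   -2
   p2  -3    0    0    3    3    0
   p3   4    2   -3    0   -2    0

Candidate y = [2, 3, 2, 3]; check y·C column-wise:
  col α: 2·-3 + 3·0 + 2·-3 + 3·4 = 0
  col β: 2·-3 + 3·0 + 2·0 + 3·2 = 0
  col γ: 2·0 + 3·3 + 2·0 + 3·-3 = 0
  col δ: 2·0 + 3·-2 + 2·3 + 3·0 = 0
  col ε: 2·0 + 3·0 + 2·3 + 3·-2 = 0
  col ζ: 2·3 + 3·-2 + 2·0 + 3·0 = 0

y = (p0:2, p1:3, p2:2, p3:3)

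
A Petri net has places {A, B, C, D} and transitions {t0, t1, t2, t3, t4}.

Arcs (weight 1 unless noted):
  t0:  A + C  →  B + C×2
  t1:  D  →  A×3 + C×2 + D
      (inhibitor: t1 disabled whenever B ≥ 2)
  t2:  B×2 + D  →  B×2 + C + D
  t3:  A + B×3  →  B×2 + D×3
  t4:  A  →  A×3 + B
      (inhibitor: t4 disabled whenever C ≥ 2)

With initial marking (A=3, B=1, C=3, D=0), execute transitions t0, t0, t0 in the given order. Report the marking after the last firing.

(A=0, B=4, C=6, D=0)

step 1: fire t0:  (A=3, B=1, C=3, D=0) → (A=2, B=2, C=4, D=0)
step 2: fire t0:  (A=2, B=2, C=4, D=0) → (A=1, B=3, C=5, D=0)
step 3: fire t0:  (A=1, B=3, C=5, D=0) → (A=0, B=4, C=6, D=0)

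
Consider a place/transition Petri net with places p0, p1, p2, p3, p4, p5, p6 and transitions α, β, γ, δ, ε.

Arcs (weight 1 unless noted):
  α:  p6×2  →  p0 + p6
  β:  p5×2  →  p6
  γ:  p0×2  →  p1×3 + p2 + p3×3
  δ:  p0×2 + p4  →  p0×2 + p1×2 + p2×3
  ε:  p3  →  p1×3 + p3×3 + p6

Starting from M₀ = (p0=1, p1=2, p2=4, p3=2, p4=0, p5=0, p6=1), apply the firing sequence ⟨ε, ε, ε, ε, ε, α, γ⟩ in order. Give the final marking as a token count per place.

step 1: fire ε:  (p0=1, p1=2, p2=4, p3=2, p4=0, p5=0, p6=1) → (p0=1, p1=5, p2=4, p3=4, p4=0, p5=0, p6=2)
step 2: fire ε:  (p0=1, p1=5, p2=4, p3=4, p4=0, p5=0, p6=2) → (p0=1, p1=8, p2=4, p3=6, p4=0, p5=0, p6=3)
step 3: fire ε:  (p0=1, p1=8, p2=4, p3=6, p4=0, p5=0, p6=3) → (p0=1, p1=11, p2=4, p3=8, p4=0, p5=0, p6=4)
step 4: fire ε:  (p0=1, p1=11, p2=4, p3=8, p4=0, p5=0, p6=4) → (p0=1, p1=14, p2=4, p3=10, p4=0, p5=0, p6=5)
step 5: fire ε:  (p0=1, p1=14, p2=4, p3=10, p4=0, p5=0, p6=5) → (p0=1, p1=17, p2=4, p3=12, p4=0, p5=0, p6=6)
step 6: fire α:  (p0=1, p1=17, p2=4, p3=12, p4=0, p5=0, p6=6) → (p0=2, p1=17, p2=4, p3=12, p4=0, p5=0, p6=5)
step 7: fire γ:  (p0=2, p1=17, p2=4, p3=12, p4=0, p5=0, p6=5) → (p0=0, p1=20, p2=5, p3=15, p4=0, p5=0, p6=5)

(p0=0, p1=20, p2=5, p3=15, p4=0, p5=0, p6=5)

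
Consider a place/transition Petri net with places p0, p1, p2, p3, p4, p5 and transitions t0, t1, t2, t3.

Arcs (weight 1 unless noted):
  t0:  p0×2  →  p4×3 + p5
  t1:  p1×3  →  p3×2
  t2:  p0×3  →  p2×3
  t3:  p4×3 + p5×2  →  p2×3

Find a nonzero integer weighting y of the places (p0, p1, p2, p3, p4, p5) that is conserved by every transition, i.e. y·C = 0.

Incidence matrix C (rows=places, cols=transitions):
       t0   t1   t2   t3
   p0  -2    0   -3    0
   p1   0   -3    0    0
   p2   0    0    3    3
   p3   0    2    0    0
   p4   3    0    0   -3
   p5   1    0    0   -2

Candidate y = [0, 2, 0, 3, 0, 0]; check y·C column-wise:
  col t0: 0·-2 + 2·0 + 3·0 + 0·3 + 0·1 = 0
  col t1: 2·-3 + 3·2 = 0
  col t2: 0·-3 + 2·0 + 0·3 + 3·0 = 0
  col t3: 2·0 + 0·3 + 3·0 + 0·-3 + 0·-2 = 0

y = (p0:0, p1:2, p2:0, p3:3, p4:0, p5:0)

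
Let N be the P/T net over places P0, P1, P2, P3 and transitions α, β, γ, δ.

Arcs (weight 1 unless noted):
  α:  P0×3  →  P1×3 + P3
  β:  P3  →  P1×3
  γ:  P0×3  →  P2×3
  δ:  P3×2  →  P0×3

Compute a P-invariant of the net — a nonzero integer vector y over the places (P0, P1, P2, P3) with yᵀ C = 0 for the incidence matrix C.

y = (P0:2, P1:1, P2:2, P3:3)

Incidence matrix C (rows=places, cols=transitions):
        α    β    γ    δ
   P0  -3    0   -3    3
   P1   3    3    0    0
   P2   0    0    3    0
   P3   1   -1    0   -2

Candidate y = [2, 1, 2, 3]; check y·C column-wise:
  col α: 2·-3 + 1·3 + 2·0 + 3·1 = 0
  col β: 2·0 + 1·3 + 2·0 + 3·-1 = 0
  col γ: 2·-3 + 1·0 + 2·3 + 3·0 = 0
  col δ: 2·3 + 1·0 + 2·0 + 3·-2 = 0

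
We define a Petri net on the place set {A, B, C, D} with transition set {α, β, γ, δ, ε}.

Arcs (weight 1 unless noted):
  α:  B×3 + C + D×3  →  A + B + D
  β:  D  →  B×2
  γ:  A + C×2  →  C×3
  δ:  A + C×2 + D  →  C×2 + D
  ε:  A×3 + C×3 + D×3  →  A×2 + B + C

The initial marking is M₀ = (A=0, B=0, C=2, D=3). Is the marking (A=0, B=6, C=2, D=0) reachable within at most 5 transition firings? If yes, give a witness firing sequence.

step 1: fire β:  (A=0, B=0, C=2, D=3) → (A=0, B=2, C=2, D=2)
step 2: fire β:  (A=0, B=2, C=2, D=2) → (A=0, B=4, C=2, D=1)
step 3: fire β:  (A=0, B=4, C=2, D=1) → (A=0, B=6, C=2, D=0)

YES — reachable via ⟨β, β, β⟩ (3 firings)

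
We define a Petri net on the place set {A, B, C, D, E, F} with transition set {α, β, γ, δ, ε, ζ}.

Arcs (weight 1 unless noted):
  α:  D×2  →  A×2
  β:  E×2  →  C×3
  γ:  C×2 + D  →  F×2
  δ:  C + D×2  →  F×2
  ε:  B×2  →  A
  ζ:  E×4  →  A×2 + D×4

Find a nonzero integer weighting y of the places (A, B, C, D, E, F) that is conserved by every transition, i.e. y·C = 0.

y = (A:2, B:1, C:2, D:2, E:3, F:3)

Incidence matrix C (rows=places, cols=transitions):
        α    β    γ    δ    ε    ζ
    A   2    0    0    0    1    2
    B   0    0    0    0   -2    0
    C   0    3   -2   -1    0    0
    D  -2    0   -1   -2    0    4
    E   0   -2    0    0    0   -4
    F   0    0    2    2    0    0

Candidate y = [2, 1, 2, 2, 3, 3]; check y·C column-wise:
  col α: 2·2 + 1·0 + 2·0 + 2·-2 + 3·0 + 3·0 = 0
  col β: 2·0 + 1·0 + 2·3 + 2·0 + 3·-2 + 3·0 = 0
  col γ: 2·0 + 1·0 + 2·-2 + 2·-1 + 3·0 + 3·2 = 0
  col δ: 2·0 + 1·0 + 2·-1 + 2·-2 + 3·0 + 3·2 = 0
  col ε: 2·1 + 1·-2 + 2·0 + 2·0 + 3·0 + 3·0 = 0
  col ζ: 2·2 + 1·0 + 2·0 + 2·4 + 3·-4 + 3·0 = 0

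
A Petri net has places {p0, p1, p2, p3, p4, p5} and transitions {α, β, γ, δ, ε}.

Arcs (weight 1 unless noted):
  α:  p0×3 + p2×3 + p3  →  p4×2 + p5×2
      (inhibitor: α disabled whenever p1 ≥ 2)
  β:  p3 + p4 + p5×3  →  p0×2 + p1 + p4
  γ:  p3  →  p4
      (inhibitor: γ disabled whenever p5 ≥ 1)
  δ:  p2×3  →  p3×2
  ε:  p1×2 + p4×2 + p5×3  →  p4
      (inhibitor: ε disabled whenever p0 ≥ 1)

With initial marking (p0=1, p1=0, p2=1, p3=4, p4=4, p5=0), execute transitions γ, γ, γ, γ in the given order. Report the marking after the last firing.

step 1: fire γ:  (p0=1, p1=0, p2=1, p3=4, p4=4, p5=0) → (p0=1, p1=0, p2=1, p3=3, p4=5, p5=0)
step 2: fire γ:  (p0=1, p1=0, p2=1, p3=3, p4=5, p5=0) → (p0=1, p1=0, p2=1, p3=2, p4=6, p5=0)
step 3: fire γ:  (p0=1, p1=0, p2=1, p3=2, p4=6, p5=0) → (p0=1, p1=0, p2=1, p3=1, p4=7, p5=0)
step 4: fire γ:  (p0=1, p1=0, p2=1, p3=1, p4=7, p5=0) → (p0=1, p1=0, p2=1, p3=0, p4=8, p5=0)

(p0=1, p1=0, p2=1, p3=0, p4=8, p5=0)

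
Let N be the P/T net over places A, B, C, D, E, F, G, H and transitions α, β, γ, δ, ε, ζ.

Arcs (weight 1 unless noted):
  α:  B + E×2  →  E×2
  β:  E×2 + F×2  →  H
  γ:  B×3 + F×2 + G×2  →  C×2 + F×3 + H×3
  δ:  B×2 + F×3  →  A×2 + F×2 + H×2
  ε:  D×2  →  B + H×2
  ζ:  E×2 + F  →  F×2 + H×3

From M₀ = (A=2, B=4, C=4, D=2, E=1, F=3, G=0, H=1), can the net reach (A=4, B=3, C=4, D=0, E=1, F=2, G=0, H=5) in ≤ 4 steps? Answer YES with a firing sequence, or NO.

step 1: fire δ:  (A=2, B=4, C=4, D=2, E=1, F=3, G=0, H=1) → (A=4, B=2, C=4, D=2, E=1, F=2, G=0, H=3)
step 2: fire ε:  (A=4, B=2, C=4, D=2, E=1, F=2, G=0, H=3) → (A=4, B=3, C=4, D=0, E=1, F=2, G=0, H=5)

YES — reachable via ⟨δ, ε⟩ (2 firings)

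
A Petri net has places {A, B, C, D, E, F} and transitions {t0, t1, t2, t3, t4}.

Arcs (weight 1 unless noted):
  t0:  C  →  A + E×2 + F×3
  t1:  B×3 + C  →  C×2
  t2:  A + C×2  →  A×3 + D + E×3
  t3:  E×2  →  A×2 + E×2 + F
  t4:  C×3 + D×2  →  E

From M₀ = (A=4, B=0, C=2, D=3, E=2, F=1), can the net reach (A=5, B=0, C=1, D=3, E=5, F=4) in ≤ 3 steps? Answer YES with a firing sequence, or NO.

NO — not reachable within 3 firings

depth 0: 1 marking
depth 1: 4 markings reached so far
depth 2: 8 markings reached so far
depth 3: 12 markings reached so far
target is not among the 12 markings reachable within 3 steps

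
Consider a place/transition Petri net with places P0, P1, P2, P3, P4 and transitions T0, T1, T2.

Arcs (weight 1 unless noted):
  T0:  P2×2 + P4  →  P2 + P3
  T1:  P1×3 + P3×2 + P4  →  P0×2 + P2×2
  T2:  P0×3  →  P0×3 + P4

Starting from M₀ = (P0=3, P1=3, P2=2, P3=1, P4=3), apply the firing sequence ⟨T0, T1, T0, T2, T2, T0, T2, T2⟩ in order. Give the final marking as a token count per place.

step 1: fire T0:  (P0=3, P1=3, P2=2, P3=1, P4=3) → (P0=3, P1=3, P2=1, P3=2, P4=2)
step 2: fire T1:  (P0=3, P1=3, P2=1, P3=2, P4=2) → (P0=5, P1=0, P2=3, P3=0, P4=1)
step 3: fire T0:  (P0=5, P1=0, P2=3, P3=0, P4=1) → (P0=5, P1=0, P2=2, P3=1, P4=0)
step 4: fire T2:  (P0=5, P1=0, P2=2, P3=1, P4=0) → (P0=5, P1=0, P2=2, P3=1, P4=1)
step 5: fire T2:  (P0=5, P1=0, P2=2, P3=1, P4=1) → (P0=5, P1=0, P2=2, P3=1, P4=2)
step 6: fire T0:  (P0=5, P1=0, P2=2, P3=1, P4=2) → (P0=5, P1=0, P2=1, P3=2, P4=1)
step 7: fire T2:  (P0=5, P1=0, P2=1, P3=2, P4=1) → (P0=5, P1=0, P2=1, P3=2, P4=2)
step 8: fire T2:  (P0=5, P1=0, P2=1, P3=2, P4=2) → (P0=5, P1=0, P2=1, P3=2, P4=3)

(P0=5, P1=0, P2=1, P3=2, P4=3)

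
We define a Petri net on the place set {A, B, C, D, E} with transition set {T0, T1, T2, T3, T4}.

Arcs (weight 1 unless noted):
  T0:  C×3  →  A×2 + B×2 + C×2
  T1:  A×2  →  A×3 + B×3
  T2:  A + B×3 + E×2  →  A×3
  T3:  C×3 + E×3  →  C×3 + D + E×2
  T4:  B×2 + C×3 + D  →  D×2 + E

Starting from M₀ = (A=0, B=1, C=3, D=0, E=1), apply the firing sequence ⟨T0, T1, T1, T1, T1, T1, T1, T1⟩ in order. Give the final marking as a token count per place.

step 1: fire T0:  (A=0, B=1, C=3, D=0, E=1) → (A=2, B=3, C=2, D=0, E=1)
step 2: fire T1:  (A=2, B=3, C=2, D=0, E=1) → (A=3, B=6, C=2, D=0, E=1)
step 3: fire T1:  (A=3, B=6, C=2, D=0, E=1) → (A=4, B=9, C=2, D=0, E=1)
step 4: fire T1:  (A=4, B=9, C=2, D=0, E=1) → (A=5, B=12, C=2, D=0, E=1)
step 5: fire T1:  (A=5, B=12, C=2, D=0, E=1) → (A=6, B=15, C=2, D=0, E=1)
step 6: fire T1:  (A=6, B=15, C=2, D=0, E=1) → (A=7, B=18, C=2, D=0, E=1)
step 7: fire T1:  (A=7, B=18, C=2, D=0, E=1) → (A=8, B=21, C=2, D=0, E=1)
step 8: fire T1:  (A=8, B=21, C=2, D=0, E=1) → (A=9, B=24, C=2, D=0, E=1)

(A=9, B=24, C=2, D=0, E=1)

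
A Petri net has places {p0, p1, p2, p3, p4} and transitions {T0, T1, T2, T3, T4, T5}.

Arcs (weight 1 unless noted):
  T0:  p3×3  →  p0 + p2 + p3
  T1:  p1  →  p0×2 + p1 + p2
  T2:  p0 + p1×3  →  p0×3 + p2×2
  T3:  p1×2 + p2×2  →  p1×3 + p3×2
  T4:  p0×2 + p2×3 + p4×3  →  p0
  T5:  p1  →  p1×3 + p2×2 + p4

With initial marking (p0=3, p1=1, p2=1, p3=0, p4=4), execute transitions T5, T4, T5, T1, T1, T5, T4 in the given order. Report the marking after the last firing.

(p0=5, p1=7, p2=3, p3=0, p4=1)

step 1: fire T5:  (p0=3, p1=1, p2=1, p3=0, p4=4) → (p0=3, p1=3, p2=3, p3=0, p4=5)
step 2: fire T4:  (p0=3, p1=3, p2=3, p3=0, p4=5) → (p0=2, p1=3, p2=0, p3=0, p4=2)
step 3: fire T5:  (p0=2, p1=3, p2=0, p3=0, p4=2) → (p0=2, p1=5, p2=2, p3=0, p4=3)
step 4: fire T1:  (p0=2, p1=5, p2=2, p3=0, p4=3) → (p0=4, p1=5, p2=3, p3=0, p4=3)
step 5: fire T1:  (p0=4, p1=5, p2=3, p3=0, p4=3) → (p0=6, p1=5, p2=4, p3=0, p4=3)
step 6: fire T5:  (p0=6, p1=5, p2=4, p3=0, p4=3) → (p0=6, p1=7, p2=6, p3=0, p4=4)
step 7: fire T4:  (p0=6, p1=7, p2=6, p3=0, p4=4) → (p0=5, p1=7, p2=3, p3=0, p4=1)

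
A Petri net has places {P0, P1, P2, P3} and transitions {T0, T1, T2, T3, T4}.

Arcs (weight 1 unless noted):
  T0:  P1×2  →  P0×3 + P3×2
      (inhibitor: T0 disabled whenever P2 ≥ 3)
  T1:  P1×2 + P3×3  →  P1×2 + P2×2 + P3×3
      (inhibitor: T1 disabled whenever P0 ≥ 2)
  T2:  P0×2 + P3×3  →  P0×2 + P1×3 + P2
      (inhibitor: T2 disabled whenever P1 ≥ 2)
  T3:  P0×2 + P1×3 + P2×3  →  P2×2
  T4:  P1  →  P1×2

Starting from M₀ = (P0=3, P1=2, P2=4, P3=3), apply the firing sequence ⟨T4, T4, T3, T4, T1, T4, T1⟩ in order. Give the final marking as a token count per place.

step 1: fire T4:  (P0=3, P1=2, P2=4, P3=3) → (P0=3, P1=3, P2=4, P3=3)
step 2: fire T4:  (P0=3, P1=3, P2=4, P3=3) → (P0=3, P1=4, P2=4, P3=3)
step 3: fire T3:  (P0=3, P1=4, P2=4, P3=3) → (P0=1, P1=1, P2=3, P3=3)
step 4: fire T4:  (P0=1, P1=1, P2=3, P3=3) → (P0=1, P1=2, P2=3, P3=3)
step 5: fire T1:  (P0=1, P1=2, P2=3, P3=3) → (P0=1, P1=2, P2=5, P3=3)
step 6: fire T4:  (P0=1, P1=2, P2=5, P3=3) → (P0=1, P1=3, P2=5, P3=3)
step 7: fire T1:  (P0=1, P1=3, P2=5, P3=3) → (P0=1, P1=3, P2=7, P3=3)

(P0=1, P1=3, P2=7, P3=3)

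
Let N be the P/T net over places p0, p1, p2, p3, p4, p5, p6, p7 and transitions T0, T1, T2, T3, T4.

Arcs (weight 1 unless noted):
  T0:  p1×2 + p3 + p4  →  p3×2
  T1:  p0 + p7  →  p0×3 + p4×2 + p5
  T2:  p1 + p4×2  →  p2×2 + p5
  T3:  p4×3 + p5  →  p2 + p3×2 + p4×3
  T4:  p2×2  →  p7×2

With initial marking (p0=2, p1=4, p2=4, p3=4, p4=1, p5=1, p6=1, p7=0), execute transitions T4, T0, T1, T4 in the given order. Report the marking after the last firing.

(p0=4, p1=2, p2=0, p3=5, p4=2, p5=2, p6=1, p7=3)

step 1: fire T4:  (p0=2, p1=4, p2=4, p3=4, p4=1, p5=1, p6=1, p7=0) → (p0=2, p1=4, p2=2, p3=4, p4=1, p5=1, p6=1, p7=2)
step 2: fire T0:  (p0=2, p1=4, p2=2, p3=4, p4=1, p5=1, p6=1, p7=2) → (p0=2, p1=2, p2=2, p3=5, p4=0, p5=1, p6=1, p7=2)
step 3: fire T1:  (p0=2, p1=2, p2=2, p3=5, p4=0, p5=1, p6=1, p7=2) → (p0=4, p1=2, p2=2, p3=5, p4=2, p5=2, p6=1, p7=1)
step 4: fire T4:  (p0=4, p1=2, p2=2, p3=5, p4=2, p5=2, p6=1, p7=1) → (p0=4, p1=2, p2=0, p3=5, p4=2, p5=2, p6=1, p7=3)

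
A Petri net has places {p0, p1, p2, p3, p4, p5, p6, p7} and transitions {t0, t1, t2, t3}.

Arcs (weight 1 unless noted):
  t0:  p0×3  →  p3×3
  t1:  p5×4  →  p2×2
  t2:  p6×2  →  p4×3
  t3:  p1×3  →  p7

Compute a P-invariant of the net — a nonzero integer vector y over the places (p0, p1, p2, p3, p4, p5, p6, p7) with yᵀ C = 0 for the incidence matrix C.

Incidence matrix C (rows=places, cols=transitions):
       t0   t1   t2   t3
   p0  -3    0    0    0
   p1   0    0    0   -3
   p2   0    2    0    0
   p3   3    0    0    0
   p4   0    0    3    0
   p5   0   -4    0    0
   p6   0    0   -2    0
   p7   0    0    0    1

Candidate y = [1, 0, 0, 1, 0, 0, 0, 0]; check y·C column-wise:
  col t0: 1·-3 + 1·3 = 0
  col t1: 1·0 + 0·2 + 1·0 + 0·-4 = 0
  col t2: 1·0 + 1·0 + 0·3 + 0·-2 = 0
  col t3: 1·0 + 0·-3 + 1·0 + 0·1 = 0

y = (p0:1, p1:0, p2:0, p3:1, p4:0, p5:0, p6:0, p7:0)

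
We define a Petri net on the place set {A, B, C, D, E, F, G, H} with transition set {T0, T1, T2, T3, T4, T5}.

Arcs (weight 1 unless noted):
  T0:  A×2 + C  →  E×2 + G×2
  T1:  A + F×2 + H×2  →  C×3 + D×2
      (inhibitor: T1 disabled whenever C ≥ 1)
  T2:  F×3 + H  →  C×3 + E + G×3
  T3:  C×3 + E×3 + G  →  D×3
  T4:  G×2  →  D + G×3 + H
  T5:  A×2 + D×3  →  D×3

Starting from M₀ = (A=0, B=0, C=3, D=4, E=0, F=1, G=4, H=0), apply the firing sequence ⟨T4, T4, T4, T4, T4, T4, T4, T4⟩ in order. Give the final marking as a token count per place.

(A=0, B=0, C=3, D=12, E=0, F=1, G=12, H=8)

step 1: fire T4:  (A=0, B=0, C=3, D=4, E=0, F=1, G=4, H=0) → (A=0, B=0, C=3, D=5, E=0, F=1, G=5, H=1)
step 2: fire T4:  (A=0, B=0, C=3, D=5, E=0, F=1, G=5, H=1) → (A=0, B=0, C=3, D=6, E=0, F=1, G=6, H=2)
step 3: fire T4:  (A=0, B=0, C=3, D=6, E=0, F=1, G=6, H=2) → (A=0, B=0, C=3, D=7, E=0, F=1, G=7, H=3)
step 4: fire T4:  (A=0, B=0, C=3, D=7, E=0, F=1, G=7, H=3) → (A=0, B=0, C=3, D=8, E=0, F=1, G=8, H=4)
step 5: fire T4:  (A=0, B=0, C=3, D=8, E=0, F=1, G=8, H=4) → (A=0, B=0, C=3, D=9, E=0, F=1, G=9, H=5)
step 6: fire T4:  (A=0, B=0, C=3, D=9, E=0, F=1, G=9, H=5) → (A=0, B=0, C=3, D=10, E=0, F=1, G=10, H=6)
step 7: fire T4:  (A=0, B=0, C=3, D=10, E=0, F=1, G=10, H=6) → (A=0, B=0, C=3, D=11, E=0, F=1, G=11, H=7)
step 8: fire T4:  (A=0, B=0, C=3, D=11, E=0, F=1, G=11, H=7) → (A=0, B=0, C=3, D=12, E=0, F=1, G=12, H=8)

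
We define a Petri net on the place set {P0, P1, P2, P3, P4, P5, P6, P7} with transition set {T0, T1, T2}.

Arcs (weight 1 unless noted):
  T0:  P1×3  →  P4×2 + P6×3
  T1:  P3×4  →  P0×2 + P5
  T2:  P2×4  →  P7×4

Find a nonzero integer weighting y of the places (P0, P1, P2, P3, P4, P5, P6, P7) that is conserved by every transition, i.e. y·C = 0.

y = (P0:2, P1:0, P2:0, P3:1, P4:0, P5:0, P6:0, P7:0)

Incidence matrix C (rows=places, cols=transitions):
       T0   T1   T2
   P0   0    2    0
   P1  -3    0    0
   P2   0    0   -4
   P3   0   -4    0
   P4   2    0    0
   P5   0    1    0
   P6   3    0    0
   P7   0    0    4

Candidate y = [2, 0, 0, 1, 0, 0, 0, 0]; check y·C column-wise:
  col T0: 2·0 + 0·-3 + 1·0 + 0·2 + 0·3 = 0
  col T1: 2·2 + 1·-4 + 0·1 = 0
  col T2: 2·0 + 0·-4 + 1·0 + 0·4 = 0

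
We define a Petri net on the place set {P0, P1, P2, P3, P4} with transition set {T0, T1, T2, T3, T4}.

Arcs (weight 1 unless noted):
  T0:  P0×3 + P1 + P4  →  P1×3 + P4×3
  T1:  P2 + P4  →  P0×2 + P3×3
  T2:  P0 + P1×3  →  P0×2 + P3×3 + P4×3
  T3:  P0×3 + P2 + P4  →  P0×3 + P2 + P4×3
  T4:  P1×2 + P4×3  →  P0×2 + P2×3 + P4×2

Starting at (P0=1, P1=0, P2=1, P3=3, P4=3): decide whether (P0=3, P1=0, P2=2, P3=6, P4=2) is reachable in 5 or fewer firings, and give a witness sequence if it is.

NO — not reachable within 5 firings

depth 0: 1 marking
depth 1: 2 markings reached so far
depth 2: 2 markings reached so far
(frontier empty at depth 2; search complete)
target is not among the 2 markings reachable within 5 steps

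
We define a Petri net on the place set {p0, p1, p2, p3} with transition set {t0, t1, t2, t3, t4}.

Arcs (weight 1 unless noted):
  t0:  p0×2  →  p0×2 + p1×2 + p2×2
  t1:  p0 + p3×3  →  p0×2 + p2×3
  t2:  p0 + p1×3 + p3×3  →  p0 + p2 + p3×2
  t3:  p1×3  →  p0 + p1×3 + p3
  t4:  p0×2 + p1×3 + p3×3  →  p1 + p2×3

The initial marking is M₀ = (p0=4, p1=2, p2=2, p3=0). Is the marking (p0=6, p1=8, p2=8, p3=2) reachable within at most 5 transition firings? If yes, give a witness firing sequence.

YES — reachable via ⟨t0, t0, t0, t3, t3⟩ (5 firings)

step 1: fire t0:  (p0=4, p1=2, p2=2, p3=0) → (p0=4, p1=4, p2=4, p3=0)
step 2: fire t0:  (p0=4, p1=4, p2=4, p3=0) → (p0=4, p1=6, p2=6, p3=0)
step 3: fire t0:  (p0=4, p1=6, p2=6, p3=0) → (p0=4, p1=8, p2=8, p3=0)
step 4: fire t3:  (p0=4, p1=8, p2=8, p3=0) → (p0=5, p1=8, p2=8, p3=1)
step 5: fire t3:  (p0=5, p1=8, p2=8, p3=1) → (p0=6, p1=8, p2=8, p3=2)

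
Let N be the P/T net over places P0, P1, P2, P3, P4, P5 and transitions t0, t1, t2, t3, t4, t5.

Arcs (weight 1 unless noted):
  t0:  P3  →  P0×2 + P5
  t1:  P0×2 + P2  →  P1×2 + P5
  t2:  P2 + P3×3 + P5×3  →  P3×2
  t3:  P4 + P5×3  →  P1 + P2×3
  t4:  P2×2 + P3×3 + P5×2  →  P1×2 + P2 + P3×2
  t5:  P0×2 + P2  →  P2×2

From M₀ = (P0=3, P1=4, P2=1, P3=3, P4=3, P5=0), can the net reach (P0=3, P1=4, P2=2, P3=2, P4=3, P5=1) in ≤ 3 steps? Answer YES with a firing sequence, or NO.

step 1: fire t0:  (P0=3, P1=4, P2=1, P3=3, P4=3, P5=0) → (P0=5, P1=4, P2=1, P3=2, P4=3, P5=1)
step 2: fire t5:  (P0=5, P1=4, P2=1, P3=2, P4=3, P5=1) → (P0=3, P1=4, P2=2, P3=2, P4=3, P5=1)

YES — reachable via ⟨t0, t5⟩ (2 firings)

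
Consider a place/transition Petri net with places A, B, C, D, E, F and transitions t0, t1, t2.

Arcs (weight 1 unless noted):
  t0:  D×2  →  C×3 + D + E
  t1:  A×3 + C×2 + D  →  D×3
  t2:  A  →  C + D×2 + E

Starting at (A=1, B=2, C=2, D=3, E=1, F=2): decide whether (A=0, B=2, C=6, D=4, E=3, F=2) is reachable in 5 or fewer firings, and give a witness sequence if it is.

step 1: fire t0:  (A=1, B=2, C=2, D=3, E=1, F=2) → (A=1, B=2, C=5, D=2, E=2, F=2)
step 2: fire t2:  (A=1, B=2, C=5, D=2, E=2, F=2) → (A=0, B=2, C=6, D=4, E=3, F=2)

YES — reachable via ⟨t0, t2⟩ (2 firings)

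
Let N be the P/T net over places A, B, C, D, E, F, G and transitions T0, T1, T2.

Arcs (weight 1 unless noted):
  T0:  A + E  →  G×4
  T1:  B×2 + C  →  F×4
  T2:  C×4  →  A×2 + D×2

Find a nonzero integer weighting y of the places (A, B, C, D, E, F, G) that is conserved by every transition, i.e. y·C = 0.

y = (A:0, B:1, C:-2, D:-4, E:0, F:0, G:0)

Incidence matrix C (rows=places, cols=transitions):
       T0   T1   T2
    A  -1    0    2
    B   0   -2    0
    C   0   -1   -4
    D   0    0    2
    E  -1    0    0
    F   0    4    0
    G   4    0    0

Candidate y = [0, 1, -2, -4, 0, 0, 0]; check y·C column-wise:
  col T0: 0·-1 + 1·0 + -2·0 + -4·0 + 0·-1 + 0·4 = 0
  col T1: 1·-2 + -2·-1 + -4·0 + 0·4 = 0
  col T2: 0·2 + 1·0 + -2·-4 + -4·2 = 0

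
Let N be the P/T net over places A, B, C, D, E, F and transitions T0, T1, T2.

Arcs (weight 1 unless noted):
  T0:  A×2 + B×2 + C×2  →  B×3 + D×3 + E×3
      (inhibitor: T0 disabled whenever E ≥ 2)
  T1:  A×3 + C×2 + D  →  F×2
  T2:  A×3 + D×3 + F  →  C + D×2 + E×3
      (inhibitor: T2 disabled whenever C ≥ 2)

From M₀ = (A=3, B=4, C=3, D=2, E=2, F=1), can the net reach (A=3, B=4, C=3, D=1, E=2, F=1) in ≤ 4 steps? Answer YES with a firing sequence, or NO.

NO — not reachable within 4 firings

depth 0: 1 marking
depth 1: 2 markings reached so far
depth 2: 2 markings reached so far
(frontier empty at depth 2; search complete)
target is not among the 2 markings reachable within 4 steps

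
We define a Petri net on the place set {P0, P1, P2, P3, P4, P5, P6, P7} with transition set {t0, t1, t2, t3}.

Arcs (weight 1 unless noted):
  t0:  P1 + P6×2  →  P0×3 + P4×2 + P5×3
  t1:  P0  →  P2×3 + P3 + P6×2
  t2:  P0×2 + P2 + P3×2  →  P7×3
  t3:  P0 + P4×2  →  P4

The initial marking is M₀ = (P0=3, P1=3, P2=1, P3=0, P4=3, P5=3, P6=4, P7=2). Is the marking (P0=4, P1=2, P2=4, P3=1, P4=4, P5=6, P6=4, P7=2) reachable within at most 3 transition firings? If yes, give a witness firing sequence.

YES — reachable via ⟨t0, t1, t3⟩ (3 firings)

step 1: fire t0:  (P0=3, P1=3, P2=1, P3=0, P4=3, P5=3, P6=4, P7=2) → (P0=6, P1=2, P2=1, P3=0, P4=5, P5=6, P6=2, P7=2)
step 2: fire t1:  (P0=6, P1=2, P2=1, P3=0, P4=5, P5=6, P6=2, P7=2) → (P0=5, P1=2, P2=4, P3=1, P4=5, P5=6, P6=4, P7=2)
step 3: fire t3:  (P0=5, P1=2, P2=4, P3=1, P4=5, P5=6, P6=4, P7=2) → (P0=4, P1=2, P2=4, P3=1, P4=4, P5=6, P6=4, P7=2)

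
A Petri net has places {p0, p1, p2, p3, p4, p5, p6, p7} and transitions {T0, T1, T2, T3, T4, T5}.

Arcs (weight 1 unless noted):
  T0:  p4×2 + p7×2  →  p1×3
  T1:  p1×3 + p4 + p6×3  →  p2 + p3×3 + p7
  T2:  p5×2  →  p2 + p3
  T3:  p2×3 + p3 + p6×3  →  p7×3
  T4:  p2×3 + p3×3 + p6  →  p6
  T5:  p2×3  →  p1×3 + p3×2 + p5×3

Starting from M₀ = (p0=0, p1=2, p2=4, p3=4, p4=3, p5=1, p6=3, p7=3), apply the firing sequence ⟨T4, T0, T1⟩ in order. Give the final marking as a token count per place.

step 1: fire T4:  (p0=0, p1=2, p2=4, p3=4, p4=3, p5=1, p6=3, p7=3) → (p0=0, p1=2, p2=1, p3=1, p4=3, p5=1, p6=3, p7=3)
step 2: fire T0:  (p0=0, p1=2, p2=1, p3=1, p4=3, p5=1, p6=3, p7=3) → (p0=0, p1=5, p2=1, p3=1, p4=1, p5=1, p6=3, p7=1)
step 3: fire T1:  (p0=0, p1=5, p2=1, p3=1, p4=1, p5=1, p6=3, p7=1) → (p0=0, p1=2, p2=2, p3=4, p4=0, p5=1, p6=0, p7=2)

(p0=0, p1=2, p2=2, p3=4, p4=0, p5=1, p6=0, p7=2)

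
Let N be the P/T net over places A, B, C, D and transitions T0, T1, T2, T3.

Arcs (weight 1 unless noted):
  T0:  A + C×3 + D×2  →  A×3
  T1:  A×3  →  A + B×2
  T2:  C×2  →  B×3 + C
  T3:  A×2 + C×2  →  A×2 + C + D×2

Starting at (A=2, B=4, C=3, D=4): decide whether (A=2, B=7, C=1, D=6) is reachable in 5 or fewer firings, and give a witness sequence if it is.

YES — reachable via ⟨T2, T3⟩ (2 firings)

step 1: fire T2:  (A=2, B=4, C=3, D=4) → (A=2, B=7, C=2, D=4)
step 2: fire T3:  (A=2, B=7, C=2, D=4) → (A=2, B=7, C=1, D=6)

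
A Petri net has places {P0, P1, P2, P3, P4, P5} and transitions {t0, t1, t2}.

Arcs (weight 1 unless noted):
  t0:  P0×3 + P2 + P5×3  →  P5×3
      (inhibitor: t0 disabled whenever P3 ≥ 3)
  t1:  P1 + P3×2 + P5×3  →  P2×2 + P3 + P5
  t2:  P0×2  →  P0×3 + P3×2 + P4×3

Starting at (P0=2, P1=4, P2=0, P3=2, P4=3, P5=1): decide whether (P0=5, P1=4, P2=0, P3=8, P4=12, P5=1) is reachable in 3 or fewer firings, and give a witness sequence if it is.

step 1: fire t2:  (P0=2, P1=4, P2=0, P3=2, P4=3, P5=1) → (P0=3, P1=4, P2=0, P3=4, P4=6, P5=1)
step 2: fire t2:  (P0=3, P1=4, P2=0, P3=4, P4=6, P5=1) → (P0=4, P1=4, P2=0, P3=6, P4=9, P5=1)
step 3: fire t2:  (P0=4, P1=4, P2=0, P3=6, P4=9, P5=1) → (P0=5, P1=4, P2=0, P3=8, P4=12, P5=1)

YES — reachable via ⟨t2, t2, t2⟩ (3 firings)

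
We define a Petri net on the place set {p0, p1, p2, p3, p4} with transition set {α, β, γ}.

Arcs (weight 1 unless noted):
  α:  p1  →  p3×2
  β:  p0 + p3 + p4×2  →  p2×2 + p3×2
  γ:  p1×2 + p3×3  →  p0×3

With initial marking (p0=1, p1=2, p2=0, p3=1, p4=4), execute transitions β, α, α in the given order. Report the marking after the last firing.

(p0=0, p1=0, p2=2, p3=6, p4=2)

step 1: fire β:  (p0=1, p1=2, p2=0, p3=1, p4=4) → (p0=0, p1=2, p2=2, p3=2, p4=2)
step 2: fire α:  (p0=0, p1=2, p2=2, p3=2, p4=2) → (p0=0, p1=1, p2=2, p3=4, p4=2)
step 3: fire α:  (p0=0, p1=1, p2=2, p3=4, p4=2) → (p0=0, p1=0, p2=2, p3=6, p4=2)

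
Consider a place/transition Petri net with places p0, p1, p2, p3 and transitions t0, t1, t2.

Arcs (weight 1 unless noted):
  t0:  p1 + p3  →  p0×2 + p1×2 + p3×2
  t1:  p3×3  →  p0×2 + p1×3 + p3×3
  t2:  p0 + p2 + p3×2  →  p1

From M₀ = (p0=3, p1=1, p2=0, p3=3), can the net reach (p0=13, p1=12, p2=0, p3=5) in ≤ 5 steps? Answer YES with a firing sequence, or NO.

YES — reachable via ⟨t0, t0, t1, t1, t1⟩ (5 firings)

step 1: fire t0:  (p0=3, p1=1, p2=0, p3=3) → (p0=5, p1=2, p2=0, p3=4)
step 2: fire t0:  (p0=5, p1=2, p2=0, p3=4) → (p0=7, p1=3, p2=0, p3=5)
step 3: fire t1:  (p0=7, p1=3, p2=0, p3=5) → (p0=9, p1=6, p2=0, p3=5)
step 4: fire t1:  (p0=9, p1=6, p2=0, p3=5) → (p0=11, p1=9, p2=0, p3=5)
step 5: fire t1:  (p0=11, p1=9, p2=0, p3=5) → (p0=13, p1=12, p2=0, p3=5)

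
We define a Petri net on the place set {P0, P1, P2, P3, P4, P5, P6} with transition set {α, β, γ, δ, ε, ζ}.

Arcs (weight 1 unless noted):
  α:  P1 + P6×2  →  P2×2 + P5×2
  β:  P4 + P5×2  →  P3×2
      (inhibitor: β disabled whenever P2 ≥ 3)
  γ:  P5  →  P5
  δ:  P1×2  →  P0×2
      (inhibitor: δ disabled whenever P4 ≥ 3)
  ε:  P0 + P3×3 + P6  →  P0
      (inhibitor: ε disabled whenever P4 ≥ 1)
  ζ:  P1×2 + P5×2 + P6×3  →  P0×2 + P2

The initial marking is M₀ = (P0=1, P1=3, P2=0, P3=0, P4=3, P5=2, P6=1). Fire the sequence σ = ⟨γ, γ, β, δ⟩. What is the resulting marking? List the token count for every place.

(P0=3, P1=1, P2=0, P3=2, P4=2, P5=0, P6=1)

step 1: fire γ:  (P0=1, P1=3, P2=0, P3=0, P4=3, P5=2, P6=1) → (P0=1, P1=3, P2=0, P3=0, P4=3, P5=2, P6=1)
step 2: fire γ:  (P0=1, P1=3, P2=0, P3=0, P4=3, P5=2, P6=1) → (P0=1, P1=3, P2=0, P3=0, P4=3, P5=2, P6=1)
step 3: fire β:  (P0=1, P1=3, P2=0, P3=0, P4=3, P5=2, P6=1) → (P0=1, P1=3, P2=0, P3=2, P4=2, P5=0, P6=1)
step 4: fire δ:  (P0=1, P1=3, P2=0, P3=2, P4=2, P5=0, P6=1) → (P0=3, P1=1, P2=0, P3=2, P4=2, P5=0, P6=1)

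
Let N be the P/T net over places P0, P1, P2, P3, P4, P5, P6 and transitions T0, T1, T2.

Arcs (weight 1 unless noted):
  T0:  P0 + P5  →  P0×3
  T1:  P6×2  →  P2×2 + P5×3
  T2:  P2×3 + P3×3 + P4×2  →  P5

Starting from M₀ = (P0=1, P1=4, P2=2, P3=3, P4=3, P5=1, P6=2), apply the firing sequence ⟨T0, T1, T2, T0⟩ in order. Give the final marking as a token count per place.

(P0=5, P1=4, P2=1, P3=0, P4=1, P5=3, P6=0)

step 1: fire T0:  (P0=1, P1=4, P2=2, P3=3, P4=3, P5=1, P6=2) → (P0=3, P1=4, P2=2, P3=3, P4=3, P5=0, P6=2)
step 2: fire T1:  (P0=3, P1=4, P2=2, P3=3, P4=3, P5=0, P6=2) → (P0=3, P1=4, P2=4, P3=3, P4=3, P5=3, P6=0)
step 3: fire T2:  (P0=3, P1=4, P2=4, P3=3, P4=3, P5=3, P6=0) → (P0=3, P1=4, P2=1, P3=0, P4=1, P5=4, P6=0)
step 4: fire T0:  (P0=3, P1=4, P2=1, P3=0, P4=1, P5=4, P6=0) → (P0=5, P1=4, P2=1, P3=0, P4=1, P5=3, P6=0)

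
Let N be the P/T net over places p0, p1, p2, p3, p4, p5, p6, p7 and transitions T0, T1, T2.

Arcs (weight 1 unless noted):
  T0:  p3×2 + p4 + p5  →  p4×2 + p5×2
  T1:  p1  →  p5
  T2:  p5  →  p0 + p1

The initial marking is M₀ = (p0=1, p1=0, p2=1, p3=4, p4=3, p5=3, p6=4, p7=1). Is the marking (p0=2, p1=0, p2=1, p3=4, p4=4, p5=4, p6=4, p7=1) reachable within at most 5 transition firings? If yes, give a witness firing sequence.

NO — not reachable within 5 firings

depth 0: 1 marking
depth 1: 3 markings reached so far
depth 2: 7 markings reached so far
depth 3: 12 markings reached so far
depth 4: 18 markings reached so far
depth 5: 25 markings reached so far
target is not among the 25 markings reachable within 5 steps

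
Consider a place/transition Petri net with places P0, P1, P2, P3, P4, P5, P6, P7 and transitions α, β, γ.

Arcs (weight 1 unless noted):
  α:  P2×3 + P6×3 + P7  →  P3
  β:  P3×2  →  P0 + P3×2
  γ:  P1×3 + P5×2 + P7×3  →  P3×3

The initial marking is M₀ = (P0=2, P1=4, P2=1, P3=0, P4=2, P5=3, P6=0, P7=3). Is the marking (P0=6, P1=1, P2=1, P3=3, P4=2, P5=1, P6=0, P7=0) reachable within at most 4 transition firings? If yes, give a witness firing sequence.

depth 0: 1 marking
depth 1: 2 markings reached so far
depth 2: 3 markings reached so far
depth 3: 4 markings reached so far
depth 4: 5 markings reached so far
target is not among the 5 markings reachable within 4 steps

NO — not reachable within 4 firings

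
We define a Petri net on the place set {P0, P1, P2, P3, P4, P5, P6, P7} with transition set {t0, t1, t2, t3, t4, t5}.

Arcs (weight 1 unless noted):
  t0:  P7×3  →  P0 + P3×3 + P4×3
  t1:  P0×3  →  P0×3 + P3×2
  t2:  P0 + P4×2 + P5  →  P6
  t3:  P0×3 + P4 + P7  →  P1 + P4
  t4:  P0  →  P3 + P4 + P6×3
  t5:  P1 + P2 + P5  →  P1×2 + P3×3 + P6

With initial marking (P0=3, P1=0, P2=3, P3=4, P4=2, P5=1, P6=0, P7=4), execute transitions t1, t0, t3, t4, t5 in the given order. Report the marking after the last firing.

step 1: fire t1:  (P0=3, P1=0, P2=3, P3=4, P4=2, P5=1, P6=0, P7=4) → (P0=3, P1=0, P2=3, P3=6, P4=2, P5=1, P6=0, P7=4)
step 2: fire t0:  (P0=3, P1=0, P2=3, P3=6, P4=2, P5=1, P6=0, P7=4) → (P0=4, P1=0, P2=3, P3=9, P4=5, P5=1, P6=0, P7=1)
step 3: fire t3:  (P0=4, P1=0, P2=3, P3=9, P4=5, P5=1, P6=0, P7=1) → (P0=1, P1=1, P2=3, P3=9, P4=5, P5=1, P6=0, P7=0)
step 4: fire t4:  (P0=1, P1=1, P2=3, P3=9, P4=5, P5=1, P6=0, P7=0) → (P0=0, P1=1, P2=3, P3=10, P4=6, P5=1, P6=3, P7=0)
step 5: fire t5:  (P0=0, P1=1, P2=3, P3=10, P4=6, P5=1, P6=3, P7=0) → (P0=0, P1=2, P2=2, P3=13, P4=6, P5=0, P6=4, P7=0)

(P0=0, P1=2, P2=2, P3=13, P4=6, P5=0, P6=4, P7=0)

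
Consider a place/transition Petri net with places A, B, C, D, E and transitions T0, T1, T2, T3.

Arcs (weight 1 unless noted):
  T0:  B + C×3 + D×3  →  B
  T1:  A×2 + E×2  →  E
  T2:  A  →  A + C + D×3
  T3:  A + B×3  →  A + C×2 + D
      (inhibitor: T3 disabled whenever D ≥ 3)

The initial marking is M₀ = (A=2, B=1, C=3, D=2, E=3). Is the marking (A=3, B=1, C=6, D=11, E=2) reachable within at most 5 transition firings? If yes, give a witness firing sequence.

depth 0: 1 marking
depth 1: 3 markings reached so far
depth 2: 6 markings reached so far
depth 3: 10 markings reached so far
depth 4: 14 markings reached so far
depth 5: 19 markings reached so far
target is not among the 19 markings reachable within 5 steps

NO — not reachable within 5 firings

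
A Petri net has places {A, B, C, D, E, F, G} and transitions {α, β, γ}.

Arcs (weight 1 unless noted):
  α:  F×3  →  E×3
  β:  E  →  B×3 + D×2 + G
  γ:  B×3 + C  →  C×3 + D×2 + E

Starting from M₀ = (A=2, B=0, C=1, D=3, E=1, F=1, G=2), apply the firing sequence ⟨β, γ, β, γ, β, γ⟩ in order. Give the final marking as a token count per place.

step 1: fire β:  (A=2, B=0, C=1, D=3, E=1, F=1, G=2) → (A=2, B=3, C=1, D=5, E=0, F=1, G=3)
step 2: fire γ:  (A=2, B=3, C=1, D=5, E=0, F=1, G=3) → (A=2, B=0, C=3, D=7, E=1, F=1, G=3)
step 3: fire β:  (A=2, B=0, C=3, D=7, E=1, F=1, G=3) → (A=2, B=3, C=3, D=9, E=0, F=1, G=4)
step 4: fire γ:  (A=2, B=3, C=3, D=9, E=0, F=1, G=4) → (A=2, B=0, C=5, D=11, E=1, F=1, G=4)
step 5: fire β:  (A=2, B=0, C=5, D=11, E=1, F=1, G=4) → (A=2, B=3, C=5, D=13, E=0, F=1, G=5)
step 6: fire γ:  (A=2, B=3, C=5, D=13, E=0, F=1, G=5) → (A=2, B=0, C=7, D=15, E=1, F=1, G=5)

(A=2, B=0, C=7, D=15, E=1, F=1, G=5)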